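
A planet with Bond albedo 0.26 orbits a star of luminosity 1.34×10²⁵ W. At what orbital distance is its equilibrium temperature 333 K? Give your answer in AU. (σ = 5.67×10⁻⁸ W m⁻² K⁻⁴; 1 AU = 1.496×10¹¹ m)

d ≈ 0.112 AU

From T_eq⁴ = L(1−A)/(16πσd²): d = √[L(1−A)/(16πσT_eq⁴)].
d = √[1.34×10²⁵ × 0.74 / (16π × 5.67×10⁻⁸ × (333)⁴)] = 1.68×10¹⁰ m = 0.112 AU.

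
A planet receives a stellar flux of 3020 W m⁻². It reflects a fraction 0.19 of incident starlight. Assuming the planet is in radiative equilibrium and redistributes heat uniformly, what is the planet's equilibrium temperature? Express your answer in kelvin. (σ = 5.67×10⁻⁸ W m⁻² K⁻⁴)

T_eq ≈ 322 K

Energy balance: absorbed = emitted ⇒ πR²·S(1−A) = 4πR²·σT_eq⁴, so T_eq⁴ = S(1−A)/(4σ).
T_eq = [3020 × 0.81 / (4 × 5.67×10⁻⁸)]^(1/4) = (1.08×10¹⁰)^(1/4) = 322 K.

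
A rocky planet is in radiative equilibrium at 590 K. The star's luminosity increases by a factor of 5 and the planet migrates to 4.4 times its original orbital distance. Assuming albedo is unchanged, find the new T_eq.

T_eq ∝ L^(1/4) · d^(−1/2).
T′ = 590 × 5^(1/4) / 4.4^(1/2) = 421 K.

T_eq ≈ 421 K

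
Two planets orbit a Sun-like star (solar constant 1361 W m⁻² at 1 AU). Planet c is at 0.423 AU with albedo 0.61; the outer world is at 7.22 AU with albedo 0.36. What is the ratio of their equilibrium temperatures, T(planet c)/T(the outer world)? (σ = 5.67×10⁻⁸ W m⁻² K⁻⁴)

T₁/T₂ ≈ 3.650

T_eq = [S₀(1−A)/(4σd²)]^(1/4), so T ∝ (1−A)^(1/4) / √d.
T₁ = [1361×0.39/(4×5.67×10⁻⁸×0.423²)]^(1/4) = 338.18 K.
T₂ = [1361×0.64/(4×5.67×10⁻⁸×7.22²)]^(1/4) = 92.65 K.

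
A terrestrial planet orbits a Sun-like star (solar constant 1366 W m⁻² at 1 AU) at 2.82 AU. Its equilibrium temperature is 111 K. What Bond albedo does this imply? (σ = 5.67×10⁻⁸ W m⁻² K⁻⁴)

A ≈ 0.80

Flux at 2.82 AU: S = 1366/2.82² = 172 W m⁻².
From T_eq⁴ = S(1−A)/(4σ): 1−A = 4σT_eq⁴/S.
1−A = 4 × 5.67×10⁻⁸ × (111)⁴ / 172 = 0.200.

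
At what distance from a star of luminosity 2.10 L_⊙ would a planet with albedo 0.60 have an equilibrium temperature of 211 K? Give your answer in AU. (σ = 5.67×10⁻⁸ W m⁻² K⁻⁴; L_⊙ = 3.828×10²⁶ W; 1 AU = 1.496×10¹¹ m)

L = 2.10 × 3.828×10²⁶ = 8.04×10²⁶ W.
From T_eq⁴ = L(1−A)/(16πσd²): d = √[L(1−A)/(16πσT_eq⁴)].
d = √[8.04×10²⁶ × 0.40 / (16π × 5.67×10⁻⁸ × (211)⁴)] = 2.39×10¹¹ m = 1.59 AU.

d ≈ 1.59 AU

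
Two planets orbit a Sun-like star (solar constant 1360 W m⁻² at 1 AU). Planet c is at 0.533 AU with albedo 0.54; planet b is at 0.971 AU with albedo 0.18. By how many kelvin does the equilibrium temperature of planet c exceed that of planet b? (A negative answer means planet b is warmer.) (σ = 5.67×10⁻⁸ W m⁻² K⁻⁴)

ΔT ≈ 45.2 K

T_eq = [S₀(1−A)/(4σd²)]^(1/4), so T ∝ (1−A)^(1/4) / √d.
T₁ = [1360×0.46/(4×5.67×10⁻⁸×0.533²)]^(1/4) = 313.91 K.
T₂ = [1360×0.82/(4×5.67×10⁻⁸×0.971²)]^(1/4) = 268.73 K.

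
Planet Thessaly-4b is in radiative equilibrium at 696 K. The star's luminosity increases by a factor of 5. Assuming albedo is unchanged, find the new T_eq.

T_eq ≈ 1040 K

T_eq ∝ L^(1/4) · d^(−1/2).
T′ = 696 × 5^(1/4) = 1040 K.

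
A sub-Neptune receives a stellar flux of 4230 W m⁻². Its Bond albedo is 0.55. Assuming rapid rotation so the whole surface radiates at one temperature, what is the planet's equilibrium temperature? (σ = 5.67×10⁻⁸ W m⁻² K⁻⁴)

T_eq ≈ 303 K

Energy balance: absorbed = emitted ⇒ πR²·S(1−A) = 4πR²·σT_eq⁴, so T_eq⁴ = S(1−A)/(4σ).
T_eq = [4230 × 0.45 / (4 × 5.67×10⁻⁸)]^(1/4) = (8.39×10⁹)^(1/4) = 303 K.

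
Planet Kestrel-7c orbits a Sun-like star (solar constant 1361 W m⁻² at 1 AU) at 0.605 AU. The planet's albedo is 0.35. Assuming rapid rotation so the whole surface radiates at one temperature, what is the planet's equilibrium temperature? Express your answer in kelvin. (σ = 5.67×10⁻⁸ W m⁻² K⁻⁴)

T_eq ≈ 321 K

Flux at 0.605 AU: S = 1361/0.605² = 3720 W m⁻².
Energy balance: absorbed = emitted ⇒ πR²·S(1−A) = 4πR²·σT_eq⁴, so T_eq⁴ = S(1−A)/(4σ).
T_eq = [3720 × 0.65 / (4 × 5.67×10⁻⁸)]^(1/4) = (1.07×10¹⁰)^(1/4) = 321 K.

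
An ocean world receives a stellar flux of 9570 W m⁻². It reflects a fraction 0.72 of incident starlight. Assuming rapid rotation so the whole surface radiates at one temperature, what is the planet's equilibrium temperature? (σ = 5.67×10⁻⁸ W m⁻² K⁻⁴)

Energy balance: absorbed = emitted ⇒ πR²·S(1−A) = 4πR²·σT_eq⁴, so T_eq⁴ = S(1−A)/(4σ).
T_eq = [9570 × 0.28 / (4 × 5.67×10⁻⁸)]^(1/4) = (1.18×10¹⁰)^(1/4) = 330 K.

T_eq ≈ 330 K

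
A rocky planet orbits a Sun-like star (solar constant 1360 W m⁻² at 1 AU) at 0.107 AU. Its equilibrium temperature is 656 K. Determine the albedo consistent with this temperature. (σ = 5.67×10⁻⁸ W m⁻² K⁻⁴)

Flux at 0.107 AU: S = 1360/0.107² = 1.19×10⁵ W m⁻².
From T_eq⁴ = S(1−A)/(4σ): 1−A = 4σT_eq⁴/S.
1−A = 4 × 5.67×10⁻⁸ × (656)⁴ / 1.19×10⁵ = 0.354.

A ≈ 0.65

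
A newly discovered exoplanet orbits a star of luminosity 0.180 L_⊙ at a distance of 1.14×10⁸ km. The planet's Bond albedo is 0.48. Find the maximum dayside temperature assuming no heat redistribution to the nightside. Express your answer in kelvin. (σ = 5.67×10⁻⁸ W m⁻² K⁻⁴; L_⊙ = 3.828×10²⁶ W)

T_ss ≈ 249 K

d = 1.14×10⁸ km = 1.14×10¹¹ m.
L = 0.180 × 3.828×10²⁶ = 6.89×10²⁵ W.
Flux: S = L/(4πd²) = 6.89×10²⁵/(4π×(1.14×10¹¹)²) = 422 W m⁻².
With no redistribution each surface element balances locally: S(1−A) = σT⁴.
T = [422 × 0.52 / 5.67×10⁻⁸]^(1/4) = (3.87×10⁹)^(1/4) = 249 K.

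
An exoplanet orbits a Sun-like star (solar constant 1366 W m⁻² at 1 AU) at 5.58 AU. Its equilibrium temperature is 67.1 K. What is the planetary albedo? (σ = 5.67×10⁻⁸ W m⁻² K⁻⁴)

Flux at 5.58 AU: S = 1366/5.58² = 43.9 W m⁻².
From T_eq⁴ = S(1−A)/(4σ): 1−A = 4σT_eq⁴/S.
1−A = 4 × 5.67×10⁻⁸ × (67.1)⁴ / 43.9 = 0.105.

A ≈ 0.90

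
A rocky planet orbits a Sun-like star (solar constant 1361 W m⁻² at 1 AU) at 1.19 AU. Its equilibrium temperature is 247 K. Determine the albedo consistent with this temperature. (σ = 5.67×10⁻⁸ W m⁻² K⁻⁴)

A ≈ 0.12

Flux at 1.19 AU: S = 1361/1.19² = 961 W m⁻².
From T_eq⁴ = S(1−A)/(4σ): 1−A = 4σT_eq⁴/S.
1−A = 4 × 5.67×10⁻⁸ × (247)⁴ / 961 = 0.878.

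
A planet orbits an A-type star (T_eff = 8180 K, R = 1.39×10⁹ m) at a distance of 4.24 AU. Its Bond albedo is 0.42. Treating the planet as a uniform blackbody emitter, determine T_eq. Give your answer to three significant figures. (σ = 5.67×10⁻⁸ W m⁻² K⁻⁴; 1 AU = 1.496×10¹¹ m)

d = 4.24 AU = 6.34×10¹¹ m.
L = 4πR_⋆²σT_⋆⁴ = 4π(1.39×10⁹)² × 5.67×10⁻⁸ × (8180)⁴ = 6.16×10²⁷ W.
S = L/(4πd²) = 1220 W m⁻².
Energy balance: absorbed = emitted ⇒ πR²·S(1−A) = 4πR²·σT_eq⁴, so T_eq⁴ = S(1−A)/(4σ).
T_eq = [1220 × 0.58 / (4 × 5.67×10⁻⁸)]^(1/4) = (3.12×10⁹)^(1/4) = 236 K.

T_eq ≈ 236 K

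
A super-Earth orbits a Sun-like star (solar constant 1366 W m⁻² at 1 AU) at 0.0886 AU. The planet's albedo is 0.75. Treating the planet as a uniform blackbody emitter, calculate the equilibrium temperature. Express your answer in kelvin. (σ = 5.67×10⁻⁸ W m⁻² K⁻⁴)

Flux at 0.0886 AU: S = 1366/0.0886² = 1.74×10⁵ W m⁻².
Energy balance: absorbed = emitted ⇒ πR²·S(1−A) = 4πR²·σT_eq⁴, so T_eq⁴ = S(1−A)/(4σ).
T_eq = [1.74×10⁵ × 0.25 / (4 × 5.67×10⁻⁸)]^(1/4) = (1.92×10¹¹)^(1/4) = 662 K.

T_eq ≈ 662 K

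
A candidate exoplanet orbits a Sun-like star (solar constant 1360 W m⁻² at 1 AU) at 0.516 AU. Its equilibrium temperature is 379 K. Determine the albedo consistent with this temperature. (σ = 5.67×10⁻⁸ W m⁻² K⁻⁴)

A ≈ 0.08

Flux at 0.516 AU: S = 1360/0.516² = 5110 W m⁻².
From T_eq⁴ = S(1−A)/(4σ): 1−A = 4σT_eq⁴/S.
1−A = 4 × 5.67×10⁻⁸ × (379)⁴ / 5110 = 0.916.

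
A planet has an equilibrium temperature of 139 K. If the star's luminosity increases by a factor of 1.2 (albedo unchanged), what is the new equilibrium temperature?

T_eq ∝ L^(1/4) · d^(−1/2).
T′ = 139 × 1.2^(1/4) = 145 K.

T_eq ≈ 145 K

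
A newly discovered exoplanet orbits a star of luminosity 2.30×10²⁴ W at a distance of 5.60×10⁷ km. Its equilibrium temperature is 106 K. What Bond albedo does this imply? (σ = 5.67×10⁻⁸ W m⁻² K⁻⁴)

d = 5.60×10⁷ km = 5.60×10¹⁰ m.
Flux: S = L/(4πd²) = 2.30×10²⁴/(4π×(5.60×10¹⁰)²) = 58.4 W m⁻².
From T_eq⁴ = S(1−A)/(4σ): 1−A = 4σT_eq⁴/S.
1−A = 4 × 5.67×10⁻⁸ × (106)⁴ / 58.4 = 0.491.

A ≈ 0.51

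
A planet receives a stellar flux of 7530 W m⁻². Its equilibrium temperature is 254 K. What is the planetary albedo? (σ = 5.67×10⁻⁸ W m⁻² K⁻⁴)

From T_eq⁴ = S(1−A)/(4σ): 1−A = 4σT_eq⁴/S.
1−A = 4 × 5.67×10⁻⁸ × (254)⁴ / 7530 = 0.125.

A ≈ 0.87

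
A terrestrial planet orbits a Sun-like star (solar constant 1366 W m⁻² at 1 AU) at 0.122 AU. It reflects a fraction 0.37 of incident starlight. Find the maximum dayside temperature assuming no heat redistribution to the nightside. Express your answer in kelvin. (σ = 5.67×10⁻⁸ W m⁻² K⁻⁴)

Flux at 0.122 AU: S = 1366/0.122² = 9.18×10⁴ W m⁻².
With no redistribution each surface element balances locally: S(1−A) = σT⁴.
T = [9.18×10⁴ × 0.63 / 5.67×10⁻⁸]^(1/4) = (1.02×10¹²)^(1/4) = 1000 K.

T_ss ≈ 1000 K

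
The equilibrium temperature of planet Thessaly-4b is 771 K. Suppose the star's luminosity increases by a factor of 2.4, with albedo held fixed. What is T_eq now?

T_eq ∝ L^(1/4) · d^(−1/2).
T′ = 771 × 2.4^(1/4) = 960 K.

T_eq ≈ 960 K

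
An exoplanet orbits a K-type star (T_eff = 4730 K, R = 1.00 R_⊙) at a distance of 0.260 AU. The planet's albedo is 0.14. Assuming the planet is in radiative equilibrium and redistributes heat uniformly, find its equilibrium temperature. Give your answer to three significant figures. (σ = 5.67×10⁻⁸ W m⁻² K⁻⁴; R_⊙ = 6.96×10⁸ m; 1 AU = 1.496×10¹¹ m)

T_eq ≈ 431 K

R_⋆ = 1.00 × 6.96×10⁸ = 6.96×10⁸ m.
d = 0.260 AU = 3.89×10¹⁰ m.
L = 4πR_⋆²σT_⋆⁴ = 4π(6.96×10⁸)² × 5.67×10⁻⁸ × (4730)⁴ = 1.73×10²⁶ W.
S = L/(4πd²) = 9090 W m⁻².
Energy balance: absorbed = emitted ⇒ πR²·S(1−A) = 4πR²·σT_eq⁴, so T_eq⁴ = S(1−A)/(4σ).
T_eq = [9090 × 0.86 / (4 × 5.67×10⁻⁸)]^(1/4) = (3.45×10¹⁰)^(1/4) = 431 K.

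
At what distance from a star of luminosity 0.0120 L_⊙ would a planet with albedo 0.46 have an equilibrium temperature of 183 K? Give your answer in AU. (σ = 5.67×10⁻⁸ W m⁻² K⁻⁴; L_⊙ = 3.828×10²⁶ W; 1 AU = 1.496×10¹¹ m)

L = 0.0120 × 3.828×10²⁶ = 4.59×10²⁴ W.
From T_eq⁴ = L(1−A)/(16πσd²): d = √[L(1−A)/(16πσT_eq⁴)].
d = √[4.59×10²⁴ × 0.54 / (16π × 5.67×10⁻⁸ × (183)⁴)] = 2.79×10¹⁰ m = 0.186 AU.

d ≈ 0.186 AU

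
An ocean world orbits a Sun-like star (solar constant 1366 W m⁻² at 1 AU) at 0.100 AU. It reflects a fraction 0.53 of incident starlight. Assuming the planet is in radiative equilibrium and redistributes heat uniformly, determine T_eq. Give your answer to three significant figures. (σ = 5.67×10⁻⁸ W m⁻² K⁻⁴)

Flux at 0.100 AU: S = 1366/0.100² = 1.37×10⁵ W m⁻².
Energy balance: absorbed = emitted ⇒ πR²·S(1−A) = 4πR²·σT_eq⁴, so T_eq⁴ = S(1−A)/(4σ).
T_eq = [1.37×10⁵ × 0.47 / (4 × 5.67×10⁻⁸)]^(1/4) = (2.83×10¹¹)^(1/4) = 729 K.

T_eq ≈ 729 K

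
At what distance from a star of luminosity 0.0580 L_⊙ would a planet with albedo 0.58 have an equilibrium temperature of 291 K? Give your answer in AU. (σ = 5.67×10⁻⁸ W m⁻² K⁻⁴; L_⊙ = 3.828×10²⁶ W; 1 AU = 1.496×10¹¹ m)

L = 0.0580 × 3.828×10²⁶ = 2.22×10²⁵ W.
From T_eq⁴ = L(1−A)/(16πσd²): d = √[L(1−A)/(16πσT_eq⁴)].
d = √[2.22×10²⁵ × 0.42 / (16π × 5.67×10⁻⁸ × (291)⁴)] = 2.14×10¹⁰ m = 0.143 AU.

d ≈ 0.143 AU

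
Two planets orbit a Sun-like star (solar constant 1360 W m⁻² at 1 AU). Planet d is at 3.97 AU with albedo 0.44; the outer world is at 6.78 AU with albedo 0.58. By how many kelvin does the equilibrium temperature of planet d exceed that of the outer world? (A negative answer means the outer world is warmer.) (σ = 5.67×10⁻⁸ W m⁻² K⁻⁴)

T_eq = [S₀(1−A)/(4σd²)]^(1/4), so T ∝ (1−A)^(1/4) / √d.
T₁ = [1360×0.56/(4×5.67×10⁻⁸×3.97²)]^(1/4) = 120.82 K.
T₂ = [1360×0.42/(4×5.67×10⁻⁸×6.78²)]^(1/4) = 86.03 K.

ΔT ≈ 34.8 K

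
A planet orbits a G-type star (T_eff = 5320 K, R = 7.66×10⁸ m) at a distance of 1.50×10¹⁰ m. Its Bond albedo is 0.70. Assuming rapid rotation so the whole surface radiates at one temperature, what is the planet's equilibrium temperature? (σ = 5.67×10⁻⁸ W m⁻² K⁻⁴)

L = 4πR_⋆²σT_⋆⁴ = 4π(7.66×10⁸)² × 5.67×10⁻⁸ × (5320)⁴ = 3.35×10²⁶ W.
S = L/(4πd²) = 1.18×10⁵ W m⁻².
Energy balance: absorbed = emitted ⇒ πR²·S(1−A) = 4πR²·σT_eq⁴, so T_eq⁴ = S(1−A)/(4σ).
T_eq = [1.18×10⁵ × 0.30 / (4 × 5.67×10⁻⁸)]^(1/4) = (1.57×10¹¹)^(1/4) = 629 K.

T_eq ≈ 629 K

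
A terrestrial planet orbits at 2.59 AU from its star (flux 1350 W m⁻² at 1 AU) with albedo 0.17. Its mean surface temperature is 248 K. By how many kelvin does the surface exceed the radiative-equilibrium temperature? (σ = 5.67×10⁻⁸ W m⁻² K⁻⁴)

S = 1350/2.59² = 201.2 W m⁻².
T_eq = [S(1−A)/(4σ)]^(1/4) = [201.2×0.83/(4×5.67×10⁻⁸)]^(1/4) = 164.7 K.
ΔT = T_surf − T_eq = 248 − 164.7.

ΔT ≈ 83.3 K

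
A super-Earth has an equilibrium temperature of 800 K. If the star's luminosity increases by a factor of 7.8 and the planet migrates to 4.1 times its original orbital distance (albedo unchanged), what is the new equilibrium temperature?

T_eq ∝ L^(1/4) · d^(−1/2).
T′ = 800 × 7.8^(1/4) / 4.1^(1/2) = 660 K.

T_eq ≈ 660 K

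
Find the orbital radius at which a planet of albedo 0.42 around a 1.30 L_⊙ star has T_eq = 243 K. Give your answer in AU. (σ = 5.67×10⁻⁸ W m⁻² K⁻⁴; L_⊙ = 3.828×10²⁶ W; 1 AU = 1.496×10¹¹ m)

d ≈ 1.14 AU

L = 1.30 × 3.828×10²⁶ = 4.98×10²⁶ W.
From T_eq⁴ = L(1−A)/(16πσd²): d = √[L(1−A)/(16πσT_eq⁴)].
d = √[4.98×10²⁶ × 0.58 / (16π × 5.67×10⁻⁸ × (243)⁴)] = 1.70×10¹¹ m = 1.14 AU.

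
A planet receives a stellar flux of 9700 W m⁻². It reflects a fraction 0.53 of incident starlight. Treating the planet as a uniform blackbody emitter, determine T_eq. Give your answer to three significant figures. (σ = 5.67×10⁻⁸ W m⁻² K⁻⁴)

Energy balance: absorbed = emitted ⇒ πR²·S(1−A) = 4πR²·σT_eq⁴, so T_eq⁴ = S(1−A)/(4σ).
T_eq = [9700 × 0.47 / (4 × 5.67×10⁻⁸)]^(1/4) = (2.01×10¹⁰)^(1/4) = 377 K.

T_eq ≈ 377 K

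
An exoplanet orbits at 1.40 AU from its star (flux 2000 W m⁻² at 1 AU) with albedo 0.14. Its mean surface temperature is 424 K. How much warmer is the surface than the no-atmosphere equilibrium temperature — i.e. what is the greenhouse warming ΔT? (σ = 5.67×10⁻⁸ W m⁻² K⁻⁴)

S = 2000/1.40² = 1020 W m⁻².
T_eq = [S(1−A)/(4σ)]^(1/4) = [1020×0.86/(4×5.67×10⁻⁸)]^(1/4) = 249.4 K.
ΔT = T_surf − T_eq = 424 − 249.4.

ΔT ≈ 174.6 K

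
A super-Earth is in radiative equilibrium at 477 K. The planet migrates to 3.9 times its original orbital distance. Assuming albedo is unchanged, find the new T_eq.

T_eq ≈ 242 K

T_eq ∝ L^(1/4) · d^(−1/2).
T′ = 477 / 3.9^(1/2) = 242 K.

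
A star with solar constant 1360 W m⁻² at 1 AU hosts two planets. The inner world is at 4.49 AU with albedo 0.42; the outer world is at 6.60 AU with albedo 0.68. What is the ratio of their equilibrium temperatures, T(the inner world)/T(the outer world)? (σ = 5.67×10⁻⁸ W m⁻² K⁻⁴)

T₁/T₂ ≈ 1.407

T_eq = [S₀(1−A)/(4σd²)]^(1/4), so T ∝ (1−A)^(1/4) / √d.
T₁ = [1360×0.58/(4×5.67×10⁻⁸×4.49²)]^(1/4) = 114.61 K.
T₂ = [1360×0.32/(4×5.67×10⁻⁸×6.60²)]^(1/4) = 81.47 K.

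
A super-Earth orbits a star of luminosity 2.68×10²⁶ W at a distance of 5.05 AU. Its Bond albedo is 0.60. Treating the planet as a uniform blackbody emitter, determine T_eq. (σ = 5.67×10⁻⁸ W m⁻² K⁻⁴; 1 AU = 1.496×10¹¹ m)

d = 5.05 AU = 7.55×10¹¹ m.
Flux: S = L/(4πd²) = 2.68×10²⁶/(4π×(7.55×10¹¹)²) = 37.4 W m⁻².
Energy balance: absorbed = emitted ⇒ πR²·S(1−A) = 4πR²·σT_eq⁴, so T_eq⁴ = S(1−A)/(4σ).
T_eq = [37.4 × 0.40 / (4 × 5.67×10⁻⁸)]^(1/4) = (6.59×10⁷)^(1/4) = 90.1 K.

T_eq ≈ 90.1 K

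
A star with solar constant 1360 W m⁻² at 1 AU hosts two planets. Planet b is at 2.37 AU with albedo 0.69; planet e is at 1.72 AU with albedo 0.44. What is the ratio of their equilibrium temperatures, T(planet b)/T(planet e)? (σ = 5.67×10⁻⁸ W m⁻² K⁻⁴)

T₁/T₂ ≈ 0.735

T_eq = [S₀(1−A)/(4σd²)]^(1/4), so T ∝ (1−A)^(1/4) / √d.
T₁ = [1360×0.31/(4×5.67×10⁻⁸×2.37²)]^(1/4) = 134.88 K.
T₂ = [1360×0.56/(4×5.67×10⁻⁸×1.72²)]^(1/4) = 183.55 K.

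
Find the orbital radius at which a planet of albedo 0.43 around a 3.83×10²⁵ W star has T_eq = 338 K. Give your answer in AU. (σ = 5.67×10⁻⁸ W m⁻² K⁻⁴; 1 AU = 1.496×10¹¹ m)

d ≈ 0.162 AU

From T_eq⁴ = L(1−A)/(16πσd²): d = √[L(1−A)/(16πσT_eq⁴)].
d = √[3.83×10²⁵ × 0.57 / (16π × 5.67×10⁻⁸ × (338)⁴)] = 2.42×10¹⁰ m = 0.162 AU.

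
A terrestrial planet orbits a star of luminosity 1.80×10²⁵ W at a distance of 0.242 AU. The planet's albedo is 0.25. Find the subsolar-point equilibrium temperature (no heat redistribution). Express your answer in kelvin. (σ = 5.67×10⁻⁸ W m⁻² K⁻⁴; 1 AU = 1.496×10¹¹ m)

d = 0.242 AU = 3.62×10¹⁰ m.
Flux: S = L/(4πd²) = 1.80×10²⁵/(4π×(3.62×10¹⁰)²) = 1090 W m⁻².
At the subsolar point the surface absorbs S(1−A) and emits σT⁴ per unit area — no factor of 4, since only the local patch is in balance.
T = [1090 × 0.75 / 5.67×10⁻⁸]^(1/4) = (1.45×10¹⁰)^(1/4) = 347 K.

T_ss ≈ 347 K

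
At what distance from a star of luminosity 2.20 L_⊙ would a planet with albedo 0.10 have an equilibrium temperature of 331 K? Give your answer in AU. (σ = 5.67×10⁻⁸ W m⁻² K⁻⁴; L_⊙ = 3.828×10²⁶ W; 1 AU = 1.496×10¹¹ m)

d ≈ 0.995 AU

L = 2.20 × 3.828×10²⁶ = 8.42×10²⁶ W.
From T_eq⁴ = L(1−A)/(16πσd²): d = √[L(1−A)/(16πσT_eq⁴)].
d = √[8.42×10²⁶ × 0.90 / (16π × 5.67×10⁻⁸ × (331)⁴)] = 1.49×10¹¹ m = 0.995 AU.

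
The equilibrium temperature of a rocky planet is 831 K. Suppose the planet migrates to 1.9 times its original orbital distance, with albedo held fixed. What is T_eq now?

T_eq ≈ 603 K

T_eq ∝ L^(1/4) · d^(−1/2).
T′ = 831 / 1.9^(1/2) = 603 K.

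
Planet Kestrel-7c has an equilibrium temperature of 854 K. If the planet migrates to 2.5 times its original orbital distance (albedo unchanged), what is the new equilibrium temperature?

T_eq ≈ 540 K

T_eq ∝ L^(1/4) · d^(−1/2).
T′ = 854 / 2.5^(1/2) = 540 K.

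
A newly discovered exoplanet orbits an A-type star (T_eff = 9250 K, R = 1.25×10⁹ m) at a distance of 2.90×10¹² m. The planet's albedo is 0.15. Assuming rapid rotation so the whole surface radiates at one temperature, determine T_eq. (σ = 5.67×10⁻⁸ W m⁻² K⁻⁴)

L = 4πR_⋆²σT_⋆⁴ = 4π(1.25×10⁹)² × 5.67×10⁻⁸ × (9250)⁴ = 8.15×10²⁷ W.
S = L/(4πd²) = 77.1 W m⁻².
Energy balance: absorbed = emitted ⇒ πR²·S(1−A) = 4πR²·σT_eq⁴, so T_eq⁴ = S(1−A)/(4σ).
T_eq = [77.1 × 0.85 / (4 × 5.67×10⁻⁸)]^(1/4) = (2.89×10⁸)^(1/4) = 130 K.

T_eq ≈ 130 K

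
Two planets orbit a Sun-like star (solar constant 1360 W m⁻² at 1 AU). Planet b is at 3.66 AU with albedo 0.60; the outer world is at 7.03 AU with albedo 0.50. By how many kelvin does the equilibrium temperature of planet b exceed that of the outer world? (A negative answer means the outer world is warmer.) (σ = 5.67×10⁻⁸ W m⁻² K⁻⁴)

T_eq = [S₀(1−A)/(4σd²)]^(1/4), so T ∝ (1−A)^(1/4) / √d.
T₁ = [1360×0.40/(4×5.67×10⁻⁸×3.66²)]^(1/4) = 115.68 K.
T₂ = [1360×0.50/(4×5.67×10⁻⁸×7.03²)]^(1/4) = 88.25 K.

ΔT ≈ 27.4 K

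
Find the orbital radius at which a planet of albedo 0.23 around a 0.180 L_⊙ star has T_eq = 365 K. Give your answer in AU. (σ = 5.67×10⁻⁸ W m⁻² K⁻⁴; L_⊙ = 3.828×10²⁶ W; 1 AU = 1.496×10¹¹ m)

L = 0.180 × 3.828×10²⁶ = 6.89×10²⁵ W.
From T_eq⁴ = L(1−A)/(16πσd²): d = √[L(1−A)/(16πσT_eq⁴)].
d = √[6.89×10²⁵ × 0.77 / (16π × 5.67×10⁻⁸ × (365)⁴)] = 3.24×10¹⁰ m = 0.216 AU.

d ≈ 0.216 AU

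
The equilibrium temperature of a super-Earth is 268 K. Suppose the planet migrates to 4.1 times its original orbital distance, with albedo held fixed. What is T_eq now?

T_eq ∝ L^(1/4) · d^(−1/2).
T′ = 268 / 4.1^(1/2) = 132 K.

T_eq ≈ 132 K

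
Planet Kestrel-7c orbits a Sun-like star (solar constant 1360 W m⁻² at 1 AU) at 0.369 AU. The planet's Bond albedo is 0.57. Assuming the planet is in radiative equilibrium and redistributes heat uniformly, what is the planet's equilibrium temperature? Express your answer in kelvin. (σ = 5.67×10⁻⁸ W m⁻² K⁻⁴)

Flux at 0.369 AU: S = 1360/0.369² = 9990 W m⁻².
Energy balance: absorbed = emitted ⇒ πR²·S(1−A) = 4πR²·σT_eq⁴, so T_eq⁴ = S(1−A)/(4σ).
T_eq = [9990 × 0.43 / (4 × 5.67×10⁻⁸)]^(1/4) = (1.89×10¹⁰)^(1/4) = 371 K.

T_eq ≈ 371 K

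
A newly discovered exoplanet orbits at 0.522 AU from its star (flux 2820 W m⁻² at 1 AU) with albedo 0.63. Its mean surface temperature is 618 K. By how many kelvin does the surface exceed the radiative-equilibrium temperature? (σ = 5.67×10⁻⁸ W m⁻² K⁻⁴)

ΔT ≈ 257.5 K

S = 2820/0.522² = 1.035×10⁴ W m⁻².
T_eq = [S(1−A)/(4σ)]^(1/4) = [1.035×10⁴×0.37/(4×5.67×10⁻⁸)]^(1/4) = 360.5 K.
ΔT = T_surf − T_eq = 618 − 360.5.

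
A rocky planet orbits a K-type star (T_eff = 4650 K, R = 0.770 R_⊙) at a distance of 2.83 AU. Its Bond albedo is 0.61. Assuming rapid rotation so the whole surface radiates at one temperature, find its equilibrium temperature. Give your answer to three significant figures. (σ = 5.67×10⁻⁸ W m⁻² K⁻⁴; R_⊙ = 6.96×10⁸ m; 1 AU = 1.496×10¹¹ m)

T_eq ≈ 92.4 K

R_⋆ = 0.770 × 6.96×10⁸ = 5.36×10⁸ m.
d = 2.83 AU = 4.23×10¹¹ m.
L = 4πR_⋆²σT_⋆⁴ = 4π(5.36×10⁸)² × 5.67×10⁻⁸ × (4650)⁴ = 9.57×10²⁵ W.
S = L/(4πd²) = 42.5 W m⁻².
Energy balance: absorbed = emitted ⇒ πR²·S(1−A) = 4πR²·σT_eq⁴, so T_eq⁴ = S(1−A)/(4σ).
T_eq = [42.5 × 0.39 / (4 × 5.67×10⁻⁸)]^(1/4) = (7.30×10⁷)^(1/4) = 92.4 K.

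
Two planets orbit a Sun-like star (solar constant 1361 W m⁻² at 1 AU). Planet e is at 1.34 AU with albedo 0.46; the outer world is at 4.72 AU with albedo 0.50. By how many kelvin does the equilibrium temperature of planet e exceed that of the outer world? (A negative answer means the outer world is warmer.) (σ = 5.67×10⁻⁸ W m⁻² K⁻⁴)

ΔT ≈ 98.4 K

T_eq = [S₀(1−A)/(4σd²)]^(1/4), so T ∝ (1−A)^(1/4) / √d.
T₁ = [1361×0.54/(4×5.67×10⁻⁸×1.34²)]^(1/4) = 206.11 K.
T₂ = [1361×0.50/(4×5.67×10⁻⁸×4.72²)]^(1/4) = 107.73 K.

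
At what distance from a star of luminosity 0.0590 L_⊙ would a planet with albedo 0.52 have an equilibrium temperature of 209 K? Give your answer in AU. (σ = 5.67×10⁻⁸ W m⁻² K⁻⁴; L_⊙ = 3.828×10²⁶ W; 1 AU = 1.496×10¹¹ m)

L = 0.0590 × 3.828×10²⁶ = 2.26×10²⁵ W.
From T_eq⁴ = L(1−A)/(16πσd²): d = √[L(1−A)/(16πσT_eq⁴)].
d = √[2.26×10²⁵ × 0.48 / (16π × 5.67×10⁻⁸ × (209)⁴)] = 4.46×10¹⁰ m = 0.298 AU.

d ≈ 0.298 AU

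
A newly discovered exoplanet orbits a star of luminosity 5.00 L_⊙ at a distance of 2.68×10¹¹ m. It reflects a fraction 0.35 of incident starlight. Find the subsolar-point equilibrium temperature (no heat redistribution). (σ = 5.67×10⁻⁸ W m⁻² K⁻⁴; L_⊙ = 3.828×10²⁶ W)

T_ss ≈ 395 K

L = 5.00 × 3.828×10²⁶ = 1.91×10²⁷ W.
Flux: S = L/(4πd²) = 1.91×10²⁷/(4π×(2.68×10¹¹)²) = 2120 W m⁻².
At the subsolar point the surface absorbs S(1−A) and emits σT⁴ per unit area — no factor of 4, since only the local patch is in balance.
T = [2120 × 0.65 / 5.67×10⁻⁸]^(1/4) = (2.43×10¹⁰)^(1/4) = 395 K.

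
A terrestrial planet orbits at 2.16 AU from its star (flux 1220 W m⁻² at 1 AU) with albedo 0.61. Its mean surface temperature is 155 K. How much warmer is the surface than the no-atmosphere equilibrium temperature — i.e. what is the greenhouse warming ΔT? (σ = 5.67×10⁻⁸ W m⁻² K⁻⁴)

ΔT ≈ 9.4 K

S = 1220/2.16² = 261.5 W m⁻².
T_eq = [S(1−A)/(4σ)]^(1/4) = [261.5×0.39/(4×5.67×10⁻⁸)]^(1/4) = 145.6 K.
ΔT = T_surf − T_eq = 155 − 145.6.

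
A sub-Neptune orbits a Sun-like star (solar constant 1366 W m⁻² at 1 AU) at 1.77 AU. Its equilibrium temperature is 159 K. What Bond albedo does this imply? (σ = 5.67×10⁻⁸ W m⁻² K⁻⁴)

Flux at 1.77 AU: S = 1366/1.77² = 436 W m⁻².
From T_eq⁴ = S(1−A)/(4σ): 1−A = 4σT_eq⁴/S.
1−A = 4 × 5.67×10⁻⁸ × (159)⁴ / 436 = 0.332.

A ≈ 0.67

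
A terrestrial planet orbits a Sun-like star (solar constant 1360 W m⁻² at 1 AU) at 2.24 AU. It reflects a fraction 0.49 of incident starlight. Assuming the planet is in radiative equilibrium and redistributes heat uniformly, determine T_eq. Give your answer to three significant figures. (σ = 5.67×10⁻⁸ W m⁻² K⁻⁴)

Flux at 2.24 AU: S = 1360/2.24² = 271 W m⁻².
Energy balance: absorbed = emitted ⇒ πR²·S(1−A) = 4πR²·σT_eq⁴, so T_eq⁴ = S(1−A)/(4σ).
T_eq = [271 × 0.51 / (4 × 5.67×10⁻⁸)]^(1/4) = (6.09×10⁸)^(1/4) = 157 K.

T_eq ≈ 157 K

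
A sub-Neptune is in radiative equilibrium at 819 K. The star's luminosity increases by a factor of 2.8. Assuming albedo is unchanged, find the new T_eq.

T_eq ∝ L^(1/4) · d^(−1/2).
T′ = 819 × 2.8^(1/4) = 1060 K.

T_eq ≈ 1060 K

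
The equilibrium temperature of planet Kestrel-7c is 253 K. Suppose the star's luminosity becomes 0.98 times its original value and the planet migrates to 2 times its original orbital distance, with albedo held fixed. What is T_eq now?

T_eq ∝ L^(1/4) · d^(−1/2).
T′ = 253 × 0.98^(1/4) / 2^(1/2) = 178 K.

T_eq ≈ 178 K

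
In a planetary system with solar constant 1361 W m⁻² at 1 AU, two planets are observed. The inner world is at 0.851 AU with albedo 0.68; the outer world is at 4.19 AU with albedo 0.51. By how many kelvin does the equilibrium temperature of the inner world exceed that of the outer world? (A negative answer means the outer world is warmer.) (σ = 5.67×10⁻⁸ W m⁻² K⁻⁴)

ΔT ≈ 113.2 K

T_eq = [S₀(1−A)/(4σd²)]^(1/4), so T ∝ (1−A)^(1/4) / √d.
T₁ = [1361×0.32/(4×5.67×10⁻⁸×0.851²)]^(1/4) = 226.92 K.
T₂ = [1361×0.49/(4×5.67×10⁻⁸×4.19²)]^(1/4) = 113.76 K.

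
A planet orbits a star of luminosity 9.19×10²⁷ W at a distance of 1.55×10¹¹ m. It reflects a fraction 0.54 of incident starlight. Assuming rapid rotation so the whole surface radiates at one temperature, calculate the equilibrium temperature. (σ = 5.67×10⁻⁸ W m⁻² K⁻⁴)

T_eq ≈ 498 K

Flux: S = L/(4πd²) = 9.19×10²⁷/(4π×(1.55×10¹¹)²) = 3.04×10⁴ W m⁻².
Energy balance: absorbed = emitted ⇒ πR²·S(1−A) = 4πR²·σT_eq⁴, so T_eq⁴ = S(1−A)/(4σ).
T_eq = [3.04×10⁴ × 0.46 / (4 × 5.67×10⁻⁸)]^(1/4) = (6.17×10¹⁰)^(1/4) = 498 K.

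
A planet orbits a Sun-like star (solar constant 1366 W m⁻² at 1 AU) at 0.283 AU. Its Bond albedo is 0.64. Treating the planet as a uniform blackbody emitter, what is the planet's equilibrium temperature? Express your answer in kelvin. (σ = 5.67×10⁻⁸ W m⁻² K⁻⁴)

Flux at 0.283 AU: S = 1366/0.283² = 1.71×10⁴ W m⁻².
Energy balance: absorbed = emitted ⇒ πR²·S(1−A) = 4πR²·σT_eq⁴, so T_eq⁴ = S(1−A)/(4σ).
T_eq = [1.71×10⁴ × 0.36 / (4 × 5.67×10⁻⁸)]^(1/4) = (2.71×10¹⁰)^(1/4) = 406 K.

T_eq ≈ 406 K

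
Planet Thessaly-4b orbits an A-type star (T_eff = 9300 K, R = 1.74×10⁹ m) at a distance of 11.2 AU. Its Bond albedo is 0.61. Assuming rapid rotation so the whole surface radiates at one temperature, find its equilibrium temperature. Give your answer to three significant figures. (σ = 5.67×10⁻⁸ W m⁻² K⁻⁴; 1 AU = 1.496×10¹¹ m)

d = 11.2 AU = 1.68×10¹² m.
L = 4πR_⋆²σT_⋆⁴ = 4π(1.74×10⁹)² × 5.67×10⁻⁸ × (9300)⁴ = 1.61×10²⁸ W.
S = L/(4πd²) = 457 W m⁻².
Energy balance: absorbed = emitted ⇒ πR²·S(1−A) = 4πR²·σT_eq⁴, so T_eq⁴ = S(1−A)/(4σ).
T_eq = [457 × 0.39 / (4 × 5.67×10⁻⁸)]^(1/4) = (7.87×10⁸)^(1/4) = 167 K.

T_eq ≈ 167 K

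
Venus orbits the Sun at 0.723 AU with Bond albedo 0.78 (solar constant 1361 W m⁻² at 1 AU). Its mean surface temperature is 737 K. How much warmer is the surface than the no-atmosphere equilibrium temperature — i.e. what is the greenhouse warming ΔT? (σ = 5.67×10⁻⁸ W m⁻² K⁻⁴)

S = 1361/0.723² = 2604 W m⁻².
T_eq = [S(1−A)/(4σ)]^(1/4) = [2604×0.22/(4×5.67×10⁻⁸)]^(1/4) = 224.2 K.
ΔT = T_surf − T_eq = 737 − 224.2.

ΔT ≈ 512.8 K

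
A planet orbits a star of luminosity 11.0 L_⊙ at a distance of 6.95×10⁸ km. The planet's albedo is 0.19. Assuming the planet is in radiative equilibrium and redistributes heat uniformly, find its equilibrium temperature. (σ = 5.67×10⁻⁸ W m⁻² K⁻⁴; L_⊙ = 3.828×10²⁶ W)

T_eq ≈ 223 K

d = 6.95×10⁸ km = 6.95×10¹¹ m.
L = 11.0 × 3.828×10²⁶ = 4.21×10²⁷ W.
Flux: S = L/(4πd²) = 4.21×10²⁷/(4π×(6.95×10¹¹)²) = 694 W m⁻².
Energy balance: absorbed = emitted ⇒ πR²·S(1−A) = 4πR²·σT_eq⁴, so T_eq⁴ = S(1−A)/(4σ).
T_eq = [694 × 0.81 / (4 × 5.67×10⁻⁸)]^(1/4) = (2.48×10⁹)^(1/4) = 223 K.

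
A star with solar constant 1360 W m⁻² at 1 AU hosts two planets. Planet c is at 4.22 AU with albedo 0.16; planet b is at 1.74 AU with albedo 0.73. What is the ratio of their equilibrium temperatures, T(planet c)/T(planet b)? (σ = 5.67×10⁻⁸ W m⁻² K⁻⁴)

T_eq = [S₀(1−A)/(4σd²)]^(1/4), so T ∝ (1−A)^(1/4) / √d.
T₁ = [1360×0.84/(4×5.67×10⁻⁸×4.22²)]^(1/4) = 129.68 K.
T₂ = [1360×0.27/(4×5.67×10⁻⁸×1.74²)]^(1/4) = 152.07 K.

T₁/T₂ ≈ 0.853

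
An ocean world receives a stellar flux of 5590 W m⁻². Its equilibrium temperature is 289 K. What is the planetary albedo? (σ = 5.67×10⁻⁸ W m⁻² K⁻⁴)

From T_eq⁴ = S(1−A)/(4σ): 1−A = 4σT_eq⁴/S.
1−A = 4 × 5.67×10⁻⁸ × (289)⁴ / 5590 = 0.283.

A ≈ 0.72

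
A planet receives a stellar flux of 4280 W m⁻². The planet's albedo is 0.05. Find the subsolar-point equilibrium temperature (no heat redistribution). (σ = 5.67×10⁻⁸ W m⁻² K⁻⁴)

T_ss ≈ 517 K

At the subsolar point the surface absorbs S(1−A) and emits σT⁴ per unit area — no factor of 4, since only the local patch is in balance.
T = [4280 × 0.95 / 5.67×10⁻⁸]^(1/4) = (7.17×10¹⁰)^(1/4) = 517 K.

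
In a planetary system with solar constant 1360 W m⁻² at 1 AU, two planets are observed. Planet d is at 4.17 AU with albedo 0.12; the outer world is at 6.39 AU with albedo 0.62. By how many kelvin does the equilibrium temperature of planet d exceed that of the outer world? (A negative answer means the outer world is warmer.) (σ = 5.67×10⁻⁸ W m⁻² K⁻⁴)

T_eq = [S₀(1−A)/(4σd²)]^(1/4), so T ∝ (1−A)^(1/4) / √d.
T₁ = [1360×0.88/(4×5.67×10⁻⁸×4.17²)]^(1/4) = 131.99 K.
T₂ = [1360×0.38/(4×5.67×10⁻⁸×6.39²)]^(1/4) = 86.43 K.

ΔT ≈ 45.6 K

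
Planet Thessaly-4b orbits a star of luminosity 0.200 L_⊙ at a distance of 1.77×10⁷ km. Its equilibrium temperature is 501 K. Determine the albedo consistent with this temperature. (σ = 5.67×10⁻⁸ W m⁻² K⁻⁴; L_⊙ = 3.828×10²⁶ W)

d = 1.77×10⁷ km = 1.77×10¹⁰ m.
L = 0.200 × 3.828×10²⁶ = 7.66×10²⁵ W.
Flux: S = L/(4πd²) = 7.66×10²⁵/(4π×(1.77×10¹⁰)²) = 1.94×10⁴ W m⁻².
From T_eq⁴ = S(1−A)/(4σ): 1−A = 4σT_eq⁴/S.
1−A = 4 × 5.67×10⁻⁸ × (501)⁴ / 1.94×10⁴ = 0.735.

A ≈ 0.27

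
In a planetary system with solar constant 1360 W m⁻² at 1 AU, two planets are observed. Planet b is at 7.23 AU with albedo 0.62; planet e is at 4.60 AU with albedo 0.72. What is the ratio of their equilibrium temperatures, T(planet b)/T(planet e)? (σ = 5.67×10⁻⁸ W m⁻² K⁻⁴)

T_eq = [S₀(1−A)/(4σd²)]^(1/4), so T ∝ (1−A)^(1/4) / √d.
T₁ = [1360×0.38/(4×5.67×10⁻⁸×7.23²)]^(1/4) = 81.26 K.
T₂ = [1360×0.28/(4×5.67×10⁻⁸×4.60²)]^(1/4) = 94.38 K.

T₁/T₂ ≈ 0.861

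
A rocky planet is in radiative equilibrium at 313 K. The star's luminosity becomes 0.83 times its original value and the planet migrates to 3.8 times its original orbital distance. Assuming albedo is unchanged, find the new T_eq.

T_eq ≈ 153 K

T_eq ∝ L^(1/4) · d^(−1/2).
T′ = 313 × 0.83^(1/4) / 3.8^(1/2) = 153 K.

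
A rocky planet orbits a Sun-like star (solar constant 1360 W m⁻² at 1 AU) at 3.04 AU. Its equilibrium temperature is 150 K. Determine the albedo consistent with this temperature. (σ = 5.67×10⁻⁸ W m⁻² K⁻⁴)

Flux at 3.04 AU: S = 1360/3.04² = 147 W m⁻².
From T_eq⁴ = S(1−A)/(4σ): 1−A = 4σT_eq⁴/S.
1−A = 4 × 5.67×10⁻⁸ × (150)⁴ / 147 = 0.780.

A ≈ 0.22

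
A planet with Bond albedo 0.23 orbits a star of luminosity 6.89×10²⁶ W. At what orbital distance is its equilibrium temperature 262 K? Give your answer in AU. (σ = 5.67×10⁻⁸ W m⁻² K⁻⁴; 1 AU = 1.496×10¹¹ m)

d ≈ 1.33 AU

From T_eq⁴ = L(1−A)/(16πσd²): d = √[L(1−A)/(16πσT_eq⁴)].
d = √[6.89×10²⁶ × 0.77 / (16π × 5.67×10⁻⁸ × (262)⁴)] = 1.99×10¹¹ m = 1.33 AU.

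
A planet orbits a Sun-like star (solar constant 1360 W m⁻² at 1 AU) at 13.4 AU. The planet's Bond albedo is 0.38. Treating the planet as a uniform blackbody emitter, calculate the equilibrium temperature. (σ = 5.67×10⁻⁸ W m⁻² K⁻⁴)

Flux at 13.4 AU: S = 1360/13.4² = 7.57 W m⁻².
Energy balance: absorbed = emitted ⇒ πR²·S(1−A) = 4πR²·σT_eq⁴, so T_eq⁴ = S(1−A)/(4σ).
T_eq = [7.57 × 0.62 / (4 × 5.67×10⁻⁸)]^(1/4) = (2.07×10⁷)^(1/4) = 67.5 K.

T_eq ≈ 67.5 K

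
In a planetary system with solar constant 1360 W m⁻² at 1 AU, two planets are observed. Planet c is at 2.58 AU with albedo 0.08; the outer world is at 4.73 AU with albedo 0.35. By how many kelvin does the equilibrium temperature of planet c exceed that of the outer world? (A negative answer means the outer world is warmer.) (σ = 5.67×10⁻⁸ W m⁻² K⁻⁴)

T_eq = [S₀(1−A)/(4σd²)]^(1/4), so T ∝ (1−A)^(1/4) / √d.
T₁ = [1360×0.92/(4×5.67×10⁻⁸×2.58²)]^(1/4) = 169.67 K.
T₂ = [1360×0.65/(4×5.67×10⁻⁸×4.73²)]^(1/4) = 114.89 K.

ΔT ≈ 54.8 K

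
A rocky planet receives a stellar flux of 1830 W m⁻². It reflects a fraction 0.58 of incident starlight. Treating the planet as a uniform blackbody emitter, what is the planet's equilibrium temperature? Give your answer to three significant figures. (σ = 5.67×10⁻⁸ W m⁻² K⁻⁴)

Energy balance: absorbed = emitted ⇒ πR²·S(1−A) = 4πR²·σT_eq⁴, so T_eq⁴ = S(1−A)/(4σ).
T_eq = [1830 × 0.42 / (4 × 5.67×10⁻⁸)]^(1/4) = (3.39×10⁹)^(1/4) = 241 K.

T_eq ≈ 241 K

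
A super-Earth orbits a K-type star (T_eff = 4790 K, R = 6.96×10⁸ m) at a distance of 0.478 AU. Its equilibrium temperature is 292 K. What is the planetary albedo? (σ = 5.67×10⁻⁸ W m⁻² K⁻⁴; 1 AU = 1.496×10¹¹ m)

d = 0.478 AU = 7.15×10¹⁰ m.
L = 4πR_⋆²σT_⋆⁴ = 4π(6.96×10⁸)² × 5.67×10⁻⁸ × (4790)⁴ = 1.82×10²⁶ W.
S = L/(4πd²) = 2830 W m⁻².
From T_eq⁴ = S(1−A)/(4σ): 1−A = 4σT_eq⁴/S.
1−A = 4 × 5.67×10⁻⁸ × (292)⁴ / 2830 = 0.583.

A ≈ 0.42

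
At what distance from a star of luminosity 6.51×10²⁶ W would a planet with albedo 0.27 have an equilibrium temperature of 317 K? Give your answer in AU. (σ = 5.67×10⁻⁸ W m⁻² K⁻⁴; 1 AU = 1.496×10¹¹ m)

From T_eq⁴ = L(1−A)/(16πσd²): d = √[L(1−A)/(16πσT_eq⁴)].
d = √[6.51×10²⁶ × 0.73 / (16π × 5.67×10⁻⁸ × (317)⁴)] = 1.29×10¹¹ m = 0.859 AU.

d ≈ 0.859 AU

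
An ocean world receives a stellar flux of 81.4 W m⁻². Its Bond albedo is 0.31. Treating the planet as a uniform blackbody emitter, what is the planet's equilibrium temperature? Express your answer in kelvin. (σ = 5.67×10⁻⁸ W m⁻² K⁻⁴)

T_eq ≈ 125 K

Energy balance: absorbed = emitted ⇒ πR²·S(1−A) = 4πR²·σT_eq⁴, so T_eq⁴ = S(1−A)/(4σ).
T_eq = [81.4 × 0.69 / (4 × 5.67×10⁻⁸)]^(1/4) = (2.48×10⁸)^(1/4) = 125 K.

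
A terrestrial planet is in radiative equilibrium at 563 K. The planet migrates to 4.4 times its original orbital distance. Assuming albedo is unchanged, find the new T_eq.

T_eq ∝ L^(1/4) · d^(−1/2).
T′ = 563 / 4.4^(1/2) = 268 K.

T_eq ≈ 268 K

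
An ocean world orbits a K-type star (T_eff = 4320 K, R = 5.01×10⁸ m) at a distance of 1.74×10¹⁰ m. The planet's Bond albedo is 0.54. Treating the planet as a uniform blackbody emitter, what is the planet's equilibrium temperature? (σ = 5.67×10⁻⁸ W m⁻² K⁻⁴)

T_eq ≈ 427 K

L = 4πR_⋆²σT_⋆⁴ = 4π(5.01×10⁸)² × 5.67×10⁻⁸ × (4320)⁴ = 6.23×10²⁵ W.
S = L/(4πd²) = 1.64×10⁴ W m⁻².
Energy balance: absorbed = emitted ⇒ πR²·S(1−A) = 4πR²·σT_eq⁴, so T_eq⁴ = S(1−A)/(4σ).
T_eq = [1.64×10⁴ × 0.46 / (4 × 5.67×10⁻⁸)]^(1/4) = (3.32×10¹⁰)^(1/4) = 427 K.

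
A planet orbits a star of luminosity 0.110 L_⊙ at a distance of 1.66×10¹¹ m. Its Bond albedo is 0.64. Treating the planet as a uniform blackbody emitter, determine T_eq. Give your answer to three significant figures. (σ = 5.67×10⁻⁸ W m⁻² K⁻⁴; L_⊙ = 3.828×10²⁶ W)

L = 0.110 × 3.828×10²⁶ = 4.21×10²⁵ W.
Flux: S = L/(4πd²) = 4.21×10²⁵/(4π×(1.66×10¹¹)²) = 122 W m⁻².
Energy balance: absorbed = emitted ⇒ πR²·S(1−A) = 4πR²·σT_eq⁴, so T_eq⁴ = S(1−A)/(4σ).
T_eq = [122 × 0.36 / (4 × 5.67×10⁻⁸)]^(1/4) = (1.93×10⁸)^(1/4) = 118 K.

T_eq ≈ 118 K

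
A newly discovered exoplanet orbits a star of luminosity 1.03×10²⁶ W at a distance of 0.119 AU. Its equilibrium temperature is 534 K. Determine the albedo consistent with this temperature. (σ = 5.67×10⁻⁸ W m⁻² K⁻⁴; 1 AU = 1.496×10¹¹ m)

A ≈ 0.29

d = 0.119 AU = 1.78×10¹⁰ m.
Flux: S = L/(4πd²) = 1.03×10²⁶/(4π×(1.78×10¹⁰)²) = 2.59×10⁴ W m⁻².
From T_eq⁴ = S(1−A)/(4σ): 1−A = 4σT_eq⁴/S.
1−A = 4 × 5.67×10⁻⁸ × (534)⁴ / 2.59×10⁴ = 0.713.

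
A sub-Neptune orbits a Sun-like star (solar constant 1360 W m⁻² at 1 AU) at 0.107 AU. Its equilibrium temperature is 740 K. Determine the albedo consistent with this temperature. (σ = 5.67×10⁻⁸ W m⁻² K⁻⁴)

Flux at 0.107 AU: S = 1360/0.107² = 1.19×10⁵ W m⁻².
From T_eq⁴ = S(1−A)/(4σ): 1−A = 4σT_eq⁴/S.
1−A = 4 × 5.67×10⁻⁸ × (740)⁴ / 1.19×10⁵ = 0.573.

A ≈ 0.43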